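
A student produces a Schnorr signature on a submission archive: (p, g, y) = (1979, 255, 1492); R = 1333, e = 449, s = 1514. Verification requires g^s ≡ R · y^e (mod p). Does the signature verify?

does not verify

g^s mod p:
Squares mod 1979: 255^1≡255, 255^2≡1697, 255^4≡364, 255^8≡1882, 255^16≡1493, 255^32≡695, 255^64≡149, 255^128≡432, 255^256≡598, 255^512≡1384, 255^1024≡1763
1514 = 1024 + 256 + 128 + 64 + 32 + 8 + 2, so 255^1514 ≡ 1763·598·432·149·695·1882·1697 ≡ 1183 (mod 1979)
R · y^e mod p:
Squares mod 1979: 1492^1≡1492, 1492^2≡1668, 1492^4≡1729, 1492^8≡1151, 1492^16≡850, 1492^32≡165, 1492^64≡1498, 1492^128≡1797, 1492^256≡1460
449 = 256 + 128 + 64 + 1, so 1492^449 ≡ 1460·1797·1498·1492 ≡ 734 (mod 1979)
1333·734 = 978422 ≡ 796 (mod 1979)
1183 ≠ 796; the check fails.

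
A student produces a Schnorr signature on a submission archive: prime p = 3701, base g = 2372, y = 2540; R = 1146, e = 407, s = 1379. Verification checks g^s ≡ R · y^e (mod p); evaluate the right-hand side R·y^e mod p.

1393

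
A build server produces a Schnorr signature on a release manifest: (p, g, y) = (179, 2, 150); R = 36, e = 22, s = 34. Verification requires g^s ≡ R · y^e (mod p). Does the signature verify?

does not verify

g^s mod p:
2^2 = 4
2^4 ≡ 4^2 = 16
2^8 ≡ 16^2 = 256 ≡ 77
2^16 ≡ 77^2 = 5929 ≡ 22
2^32 ≡ 22^2 = 484 ≡ 126
34 = 32 + 2, so 2^34 ≡ 126·4 ≡ 146 (mod 179)
R · y^e mod p:
150^2 = 22500 ≡ 125
150^4 ≡ 125^2 = 15625 ≡ 52
150^8 ≡ 52^2 = 2704 ≡ 19
150^16 ≡ 19^2 = 361 ≡ 3
22 = 16 + 4 + 2, so 150^22 ≡ 3·52·125 ≡ 168 (mod 179)
36·168 = 6048 ≡ 141 (mod 179)
146 ≠ 141; the check fails.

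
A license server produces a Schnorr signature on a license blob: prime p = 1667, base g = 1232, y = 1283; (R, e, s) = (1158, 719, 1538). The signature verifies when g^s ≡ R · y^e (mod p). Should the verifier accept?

accept

g^s mod p:
Squares mod 1667: 1232^1≡1232, 1232^2≡854, 1232^4≡837, 1232^8≡429, 1232^16≡671, 1232^32≡151, 1232^64≡1130, 1232^128≡1645, 1232^256≡484, 1232^512≡876, 1232^1024≡556
1538 = 1024 + 512 + 2, so 1232^1538 ≡ 556·876·854 ≡ 985 (mod 1667)
R · y^e mod p:
Squares mod 1667: 1283^1≡1283, 1283^2≡760, 1283^4≡818, 1283^8≡657, 1283^16≡1563, 1283^32≡814, 1283^64≡797, 1283^128≡82, 1283^256≡56, 1283^512≡1469
719 = 512 + 128 + 64 + 8 + 4 + 2 + 1, so 1283^719 ≡ 1469·82·797·657·818·760·1283 ≡ 676 (mod 1667)
1158·676 = 782808 ≡ 985 (mod 1667)
985 ≡ 985 (mod 1667); signature holds.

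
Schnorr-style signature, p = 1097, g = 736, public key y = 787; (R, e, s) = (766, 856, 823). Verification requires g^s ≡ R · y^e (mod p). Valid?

no

g^s mod p:
Squares mod 1097: 736^1≡736, 736^2≡875, 736^4≡1016, 736^8≡1076, 736^16≡441, 736^32≡312, 736^64≡808, 736^128≡149, 736^256≡261, 736^512≡107
823 = 512 + 256 + 32 + 16 + 4 + 2 + 1, so 736^823 ≡ 107·261·312·441·1016·875·736 ≡ 361 (mod 1097)
R · y^e mod p:
Squares mod 1097: 787^1≡787, 787^2≡661, 787^4≡315, 787^8≡495, 787^16≡394, 787^32≡559, 787^64≡933, 787^128≡568, 787^256≡106, 787^512≡266
856 = 512 + 256 + 64 + 16 + 8, so 787^856 ≡ 266·106·933·394·495 ≡ 190 (mod 1097)
766·190 = 145540 ≡ 736 (mod 1097)
361 ≠ 736; the check fails.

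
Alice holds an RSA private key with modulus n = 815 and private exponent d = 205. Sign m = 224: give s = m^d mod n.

m^2 ≡ 224^2 = 50176 ≡ 461
m^4 ≡ 461^2 = 212521 ≡ 621
m^8 ≡ 621^2 = 385641 ≡ 146
m^16 ≡ 146^2 = 21316 ≡ 126
m^32 ≡ 126^2 = 15876 ≡ 391
m^64 ≡ 391^2 = 152881 ≡ 476
m^128 ≡ 476^2 = 226576 ≡ 6
205 = 128 + 64 + 8 + 4 + 1, so m^205 ≡ 6·476·146·621·224 ≡ 289 (mod 815)

289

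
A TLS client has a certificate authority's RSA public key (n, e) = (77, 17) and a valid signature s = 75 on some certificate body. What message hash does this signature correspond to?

s^2 ≡ 75^2 = 5625 ≡ 4
s^4 ≡ 4^2 = 16
s^8 ≡ 16^2 = 256 ≡ 25
s^16 ≡ 25^2 = 625 ≡ 9
17 = 16 + 1, so s^17 ≡ 9·75 ≡ 59 (mod 77)

59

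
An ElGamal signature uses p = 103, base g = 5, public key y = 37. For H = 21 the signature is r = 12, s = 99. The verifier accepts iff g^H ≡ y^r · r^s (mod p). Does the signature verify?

verifies

Left side g^H mod p:
Squares mod 103: 5^1≡5, 5^2≡25, 5^4≡7, 5^8≡49, 5^16≡32
21 = 16 + 4 + 1, so 5^21 ≡ 32·7·5 ≡ 90 (mod 103)
Right side y^r · r^s mod p:
Squares mod 103: 37^1≡37, 37^2≡30, 37^4≡76, 37^8≡8
12 = 8 + 4, so 37^12 ≡ 8·76 ≡ 93 (mod 103)
Squares mod 103: 12^1≡12, 12^2≡41, 12^4≡33, 12^8≡59, 12^16≡82, 12^32≡29, 12^64≡17
99 = 64 + 32 + 2 + 1, so 12^99 ≡ 17·29·41·12 ≡ 94 (mod 103)
93·94 = 8742 ≡ 90 (mod 103)
90 ≡ 90 (mod 103), so the signature is genuine.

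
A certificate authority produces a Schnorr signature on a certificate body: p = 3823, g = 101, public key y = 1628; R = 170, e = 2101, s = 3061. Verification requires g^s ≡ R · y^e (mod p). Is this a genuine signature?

genuine

g^s mod p:
101^3061 mod 3823 = 1362
R · y^e mod p:
1628^2101 mod 3823 = 1942
170·1942 = 330140 ≡ 1362 (mod 3823)
1362 ≡ 1362 (mod 3823); signature holds.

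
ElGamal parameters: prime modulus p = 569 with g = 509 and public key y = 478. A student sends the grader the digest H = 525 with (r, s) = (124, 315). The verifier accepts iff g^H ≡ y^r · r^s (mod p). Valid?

yes

Left side g^H mod p:
509^525 mod 569 = 12
Right side y^r · r^s mod p:
478^124 mod 569 = 104
124^315 mod 569 = 22
104·22 = 2288 ≡ 12 (mod 569)
12 ≡ 12 (mod 569), so the signature is genuine.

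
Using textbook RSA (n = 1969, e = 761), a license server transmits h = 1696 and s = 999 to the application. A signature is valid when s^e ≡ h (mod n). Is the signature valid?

invalid

s^2 ≡ 999^2 = 998001 ≡ 1687
s^4 ≡ 1687^2 = 2845969 ≡ 764
s^8 ≡ 764^2 = 583696 ≡ 872
s^16 ≡ 872^2 = 760384 ≡ 350
s^32 ≡ 350^2 = 122500 ≡ 422
s^64 ≡ 422^2 = 178084 ≡ 874
s^128 ≡ 874^2 = 763876 ≡ 1873
s^256 ≡ 1873^2 = 3508129 ≡ 1340
s^512 ≡ 1340^2 = 1795600 ≡ 1841
761 = 512 + 128 + 64 + 32 + 16 + 8 + 1, so s^761 ≡ 1841·1873·874·422·350·872·999 ≡ 273 (mod 1969)
s^761 mod 1969 = 273, but h = 1696.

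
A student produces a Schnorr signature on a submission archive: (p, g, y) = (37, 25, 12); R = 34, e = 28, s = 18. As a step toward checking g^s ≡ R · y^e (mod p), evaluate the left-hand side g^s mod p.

1

25^2 = 625 ≡ 33
25^4 ≡ 33^2 = 1089 ≡ 16
25^8 ≡ 16^2 = 256 ≡ 34
25^16 ≡ 34^2 = 1156 ≡ 9
18 = 16 + 2, so 25^18 ≡ 9·33 ≡ 1 (mod 37)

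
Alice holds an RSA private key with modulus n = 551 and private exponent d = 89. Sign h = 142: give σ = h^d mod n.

511

h^89 mod 551 = 511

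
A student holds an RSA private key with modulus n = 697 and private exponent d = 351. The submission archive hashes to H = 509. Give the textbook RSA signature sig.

H^2 ≡ 509^2 = 259081 ≡ 494
H^4 ≡ 494^2 = 244036 ≡ 86
H^8 ≡ 86^2 = 7396 ≡ 426
H^16 ≡ 426^2 = 181476 ≡ 256
H^32 ≡ 256^2 = 65536 ≡ 18
H^64 ≡ 18^2 = 324
H^128 ≡ 324^2 = 104976 ≡ 426
H^256 ≡ 426^2 = 181476 ≡ 256
351 = 256 + 64 + 16 + 8 + 4 + 2 + 1, so H^351 ≡ 256·324·256·426·86·494·509 ≡ 645 (mod 697)

645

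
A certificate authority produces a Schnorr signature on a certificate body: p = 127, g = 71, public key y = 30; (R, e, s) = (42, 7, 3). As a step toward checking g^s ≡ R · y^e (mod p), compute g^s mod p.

25

Squares mod 127: 71^1≡71, 71^2≡88
3 = 2 + 1, so 71^3 ≡ 88·71 ≡ 25 (mod 127)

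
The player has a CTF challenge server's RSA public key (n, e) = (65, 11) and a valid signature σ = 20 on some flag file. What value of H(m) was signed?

σ^11 mod 65 = 15

15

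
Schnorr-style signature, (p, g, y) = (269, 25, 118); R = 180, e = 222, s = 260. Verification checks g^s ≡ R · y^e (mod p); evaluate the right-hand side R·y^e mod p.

213

118^2 = 13924 ≡ 205
118^4 ≡ 205^2 = 42025 ≡ 61
118^8 ≡ 61^2 = 3721 ≡ 224
118^16 ≡ 224^2 = 50176 ≡ 142
118^32 ≡ 142^2 = 20164 ≡ 258
118^64 ≡ 258^2 = 66564 ≡ 121
118^128 ≡ 121^2 = 14641 ≡ 115
222 = 128 + 64 + 16 + 8 + 4 + 2, so 118^222 ≡ 115·121·142·224·61·205 ≡ 185 (mod 269)
R · y^e ≡ 180·185 = 33300 ≡ 213 (mod 269)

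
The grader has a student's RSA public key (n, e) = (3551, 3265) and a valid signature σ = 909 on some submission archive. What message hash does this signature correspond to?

2450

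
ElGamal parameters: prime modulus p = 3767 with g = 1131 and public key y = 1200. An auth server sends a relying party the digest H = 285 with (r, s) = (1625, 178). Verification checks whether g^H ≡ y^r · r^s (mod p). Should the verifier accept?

reject

Left side g^H mod p:
Squares mod 3767: 1131^1≡1131, 1131^2≡2148, 1131^4≡3096, 1131^8≡1968, 1131^16≡548, 1131^32≡2711, 1131^64≡104, 1131^128≡3282, 1131^256≡1671
285 = 256 + 16 + 8 + 4 + 1, so 1131^285 ≡ 1671·548·1968·3096·1131 ≡ 3219 (mod 3767)
Right side y^r · r^s mod p:
Squares mod 3767: 1200^1≡1200, 1200^2≡1006, 1200^4≡2480, 1200^8≡2656, 1200^16≡2512, 1200^32≡419, 1200^64≡2279, 1200^128≡2915, 1200^256≡2640, 1200^512≡650, 1200^1024≡596
1625 = 1024 + 512 + 64 + 16 + 8 + 1, so 1200^1625 ≡ 596·650·2279·2512·2656·1200 ≡ 3480 (mod 3767)
Squares mod 3767: 1625^1≡1625, 1625^2≡3725, 1625^4≡1764, 1625^8≡154, 1625^16≡1114, 1625^32≡1653, 1625^64≡1334, 1625^128≡1532
178 = 128 + 32 + 16 + 2, so 1625^178 ≡ 1532·1653·1114·3725 ≡ 1055 (mod 3767)
3480·1055 = 3671400 ≡ 2342 (mod 3767)
3219 ≠ 2342, so verification fails.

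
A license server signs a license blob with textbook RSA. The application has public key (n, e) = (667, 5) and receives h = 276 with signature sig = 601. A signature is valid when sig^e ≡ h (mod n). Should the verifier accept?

reject

sig^2 ≡ 601^2 = 361201 ≡ 354
sig^4 ≡ 354^2 = 125316 ≡ 587
5 = 4 + 1, so sig^5 ≡ 587·601 ≡ 611 (mod 667)
sig^5 mod 667 = 611, but h = 276.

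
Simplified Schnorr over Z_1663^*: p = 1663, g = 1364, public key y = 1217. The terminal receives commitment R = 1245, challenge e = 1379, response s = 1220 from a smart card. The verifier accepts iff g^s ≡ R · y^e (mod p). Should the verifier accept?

accept

g^s mod p:
1364^2 = 1860496 ≡ 1262
1364^4 ≡ 1262^2 = 1592644 ≡ 1153
1364^8 ≡ 1153^2 = 1329409 ≡ 672
1364^16 ≡ 672^2 = 451584 ≡ 911
1364^32 ≡ 911^2 = 829921 ≡ 84
1364^64 ≡ 84^2 = 7056 ≡ 404
1364^128 ≡ 404^2 = 163216 ≡ 242
1364^256 ≡ 242^2 = 58564 ≡ 359
1364^512 ≡ 359^2 = 128881 ≡ 830
1364^1024 ≡ 830^2 = 688900 ≡ 418
1220 = 1024 + 128 + 64 + 4, so 1364^1220 ≡ 418·242·404·1153 ≡ 526 (mod 1663)
R · y^e mod p:
1217^2 = 1481089 ≡ 1019
1217^4 ≡ 1019^2 = 1038361 ≡ 649
1217^8 ≡ 649^2 = 421201 ≡ 462
1217^16 ≡ 462^2 = 213444 ≡ 580
1217^32 ≡ 580^2 = 336400 ≡ 474
1217^64 ≡ 474^2 = 224676 ≡ 171
1217^128 ≡ 171^2 = 29241 ≡ 970
1217^256 ≡ 970^2 = 940900 ≡ 1305
1217^512 ≡ 1305^2 = 1703025 ≡ 113
1217^1024 ≡ 113^2 = 12769 ≡ 1128
1379 = 1024 + 256 + 64 + 32 + 2 + 1, so 1217^1379 ≡ 1128·1305·171·474·1019·1217 ≡ 1614 (mod 1663)
1245·1614 = 2009430 ≡ 526 (mod 1663)
526 ≡ 526 (mod 1663); signature holds.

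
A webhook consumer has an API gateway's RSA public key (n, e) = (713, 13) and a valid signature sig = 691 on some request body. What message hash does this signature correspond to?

sig^2 ≡ 691^2 = 477481 ≡ 484
sig^4 ≡ 484^2 = 234256 ≡ 392
sig^8 ≡ 392^2 = 153664 ≡ 369
13 = 8 + 4 + 1, so sig^13 ≡ 369·392·691 ≡ 576 (mod 713)

576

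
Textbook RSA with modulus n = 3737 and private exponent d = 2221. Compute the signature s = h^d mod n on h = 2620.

2519

h^2 ≡ 2620^2 = 6864400 ≡ 3268
h^4 ≡ 3268^2 = 10679824 ≡ 3215
h^8 ≡ 3215^2 = 10336225 ≡ 3420
h^16 ≡ 3420^2 = 11696400 ≡ 3327
h^32 ≡ 3327^2 = 11068929 ≡ 3672
h^64 ≡ 3672^2 = 13483584 ≡ 488
h^128 ≡ 488^2 = 238144 ≡ 2713
h^256 ≡ 2713^2 = 7360369 ≡ 2216
h^512 ≡ 2216^2 = 4910656 ≡ 238
h^1024 ≡ 238^2 = 56644 ≡ 589
h^2048 ≡ 589^2 = 346921 ≡ 3117
2221 = 2048 + 128 + 32 + 8 + 4 + 1, so h^2221 ≡ 3117·2713·3672·3420·3215·2620 ≡ 2519 (mod 3737)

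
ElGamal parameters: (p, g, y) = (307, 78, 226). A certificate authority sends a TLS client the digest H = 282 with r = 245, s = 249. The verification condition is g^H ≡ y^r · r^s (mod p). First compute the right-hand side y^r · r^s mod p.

182

226^2 = 51076 ≡ 114
226^4 ≡ 114^2 = 12996 ≡ 102
226^8 ≡ 102^2 = 10404 ≡ 273
226^16 ≡ 273^2 = 74529 ≡ 235
226^32 ≡ 235^2 = 55225 ≡ 272
226^64 ≡ 272^2 = 73984 ≡ 304
226^128 ≡ 304^2 = 92416 ≡ 9
245 = 128 + 64 + 32 + 16 + 4 + 1, so 226^245 ≡ 9·304·272·235·102·226 ≡ 8 (mod 307)
245^2 = 60025 ≡ 160
245^4 ≡ 160^2 = 25600 ≡ 119
245^8 ≡ 119^2 = 14161 ≡ 39
245^16 ≡ 39^2 = 1521 ≡ 293
245^32 ≡ 293^2 = 85849 ≡ 196
245^64 ≡ 196^2 = 38416 ≡ 41
245^128 ≡ 41^2 = 1681 ≡ 146
249 = 128 + 64 + 32 + 16 + 8 + 1, so 245^249 ≡ 146·41·196·293·39·245 ≡ 253 (mod 307)
y^r · r^s ≡ 8·253 = 2024 ≡ 182 (mod 307)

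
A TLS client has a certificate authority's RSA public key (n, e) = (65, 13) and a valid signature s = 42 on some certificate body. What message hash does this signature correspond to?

s^13 mod 65 = 42

42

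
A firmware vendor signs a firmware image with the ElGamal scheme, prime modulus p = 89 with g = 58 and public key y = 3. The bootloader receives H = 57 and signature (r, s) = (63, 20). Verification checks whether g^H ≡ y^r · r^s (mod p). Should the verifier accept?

Left side g^H mod p:
58^2 = 3364 ≡ 71
58^4 ≡ 71^2 = 5041 ≡ 57
58^8 ≡ 57^2 = 3249 ≡ 45
58^16 ≡ 45^2 = 2025 ≡ 67
58^32 ≡ 67^2 = 4489 ≡ 39
57 = 32 + 16 + 8 + 1, so 58^57 ≡ 39·67·45·58 ≡ 38 (mod 89)
Right side y^r · r^s mod p:
3^2 = 9
3^4 ≡ 9^2 = 81
3^8 ≡ 81^2 = 6561 ≡ 64
3^16 ≡ 64^2 = 4096 ≡ 2
3^32 ≡ 2^2 = 4
63 = 32 + 16 + 8 + 4 + 2 + 1, so 3^63 ≡ 4·2·64·81·9·3 ≡ 35 (mod 89)
63^2 = 3969 ≡ 53
63^4 ≡ 53^2 = 2809 ≡ 50
63^8 ≡ 50^2 = 2500 ≡ 8
63^16 ≡ 8^2 = 64
20 = 16 + 4, so 63^20 ≡ 64·50 ≡ 85 (mod 89)
35·85 = 2975 ≡ 38 (mod 89)
38 ≡ 38 (mod 89), so the signature is genuine.

accept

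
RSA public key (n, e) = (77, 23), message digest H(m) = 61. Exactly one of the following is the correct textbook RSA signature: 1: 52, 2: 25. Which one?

Candidate 1: 52^23 mod 77 = 61
  → matches H(m) = 61
Candidate 2: 25^23 mod 77 = 16

1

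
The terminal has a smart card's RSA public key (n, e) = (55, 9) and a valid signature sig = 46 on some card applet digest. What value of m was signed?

sig^9 mod 55 = 6

6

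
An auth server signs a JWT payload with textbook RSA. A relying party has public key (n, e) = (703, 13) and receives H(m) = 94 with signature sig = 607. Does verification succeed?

sig^2 ≡ 607^2 = 368449 ≡ 77
sig^4 ≡ 77^2 = 5929 ≡ 305
sig^8 ≡ 305^2 = 93025 ≡ 229
13 = 8 + 4 + 1, so sig^13 ≡ 229·305·607 ≡ 94 (mod 703)
Since 94 equals the digest 94, verification succeeds.

passes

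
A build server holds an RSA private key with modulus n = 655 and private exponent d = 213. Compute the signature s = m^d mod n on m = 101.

m^2 ≡ 101^2 = 10201 ≡ 376
m^4 ≡ 376^2 = 141376 ≡ 551
m^8 ≡ 551^2 = 303601 ≡ 336
m^16 ≡ 336^2 = 112896 ≡ 236
m^32 ≡ 236^2 = 55696 ≡ 21
m^64 ≡ 21^2 = 441
m^128 ≡ 441^2 = 194481 ≡ 601
213 = 128 + 64 + 16 + 4 + 1, so m^213 ≡ 601·441·236·551·101 ≡ 311 (mod 655)

311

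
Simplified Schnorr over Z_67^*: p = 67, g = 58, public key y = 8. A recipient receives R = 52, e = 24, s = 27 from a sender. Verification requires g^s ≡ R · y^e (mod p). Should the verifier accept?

accept

g^s mod p:
58^27 mod 67 = 45
R · y^e mod p:
8^24 mod 67 = 64
52·64 = 3328 ≡ 45 (mod 67)
45 ≡ 45 (mod 67); signature holds.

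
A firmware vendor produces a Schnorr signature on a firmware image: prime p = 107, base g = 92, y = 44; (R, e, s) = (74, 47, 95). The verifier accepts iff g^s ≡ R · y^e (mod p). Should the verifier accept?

g^s mod p:
Squares mod 107: 92^1≡92, 92^2≡11, 92^4≡14, 92^8≡89, 92^16≡3, 92^32≡9, 92^64≡81
95 = 64 + 16 + 8 + 4 + 2 + 1, so 92^95 ≡ 81·3·89·14·11·92 ≡ 37 (mod 107)
R · y^e mod p:
Squares mod 107: 44^1≡44, 44^2≡10, 44^4≡100, 44^8≡49, 44^16≡47, 44^32≡69
47 = 32 + 8 + 4 + 2 + 1, so 44^47 ≡ 69·49·100·10·44 ≡ 81 (mod 107)
74·81 = 5994 ≡ 2 (mod 107)
37 ≠ 2; the check fails.

reject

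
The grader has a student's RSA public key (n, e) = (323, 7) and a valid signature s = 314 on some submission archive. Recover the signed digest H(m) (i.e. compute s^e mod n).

15

s^2 ≡ 314^2 = 98596 ≡ 81
s^4 ≡ 81^2 = 6561 ≡ 101
7 = 4 + 2 + 1, so s^7 ≡ 101·81·314 ≡ 15 (mod 323)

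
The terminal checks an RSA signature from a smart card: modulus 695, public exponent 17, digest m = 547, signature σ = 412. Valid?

yes

σ^2 ≡ 412^2 = 169744 ≡ 164
σ^4 ≡ 164^2 = 26896 ≡ 486
σ^8 ≡ 486^2 = 236196 ≡ 591
σ^16 ≡ 591^2 = 349281 ≡ 391
17 = 16 + 1, so σ^17 ≡ 391·412 ≡ 547 (mod 695)
Since 547 equals the digest 547, verification succeeds.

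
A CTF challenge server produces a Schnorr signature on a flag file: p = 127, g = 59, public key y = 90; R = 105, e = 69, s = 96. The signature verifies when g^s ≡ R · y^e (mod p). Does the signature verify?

does not verify

g^s mod p:
59^96 mod 127 = 19
R · y^e mod p:
90^69 mod 127 = 108
105·108 = 11340 ≡ 37 (mod 127)
19 ≠ 37; the check fails.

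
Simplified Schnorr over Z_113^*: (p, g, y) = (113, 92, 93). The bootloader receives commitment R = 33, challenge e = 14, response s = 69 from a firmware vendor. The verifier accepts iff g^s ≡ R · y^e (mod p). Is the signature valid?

valid

g^s mod p:
92^2 = 8464 ≡ 102
92^4 ≡ 102^2 = 10404 ≡ 8
92^8 ≡ 8^2 = 64
92^16 ≡ 64^2 = 4096 ≡ 28
92^32 ≡ 28^2 = 784 ≡ 106
92^64 ≡ 106^2 = 11236 ≡ 49
69 = 64 + 4 + 1, so 92^69 ≡ 49·8·92 ≡ 17 (mod 113)
R · y^e mod p:
93^2 = 8649 ≡ 61
93^4 ≡ 61^2 = 3721 ≡ 105
93^8 ≡ 105^2 = 11025 ≡ 64
14 = 8 + 4 + 2, so 93^14 ≡ 64·105·61 ≡ 69 (mod 113)
33·69 = 2277 ≡ 17 (mod 113)
17 ≡ 17 (mod 113); signature holds.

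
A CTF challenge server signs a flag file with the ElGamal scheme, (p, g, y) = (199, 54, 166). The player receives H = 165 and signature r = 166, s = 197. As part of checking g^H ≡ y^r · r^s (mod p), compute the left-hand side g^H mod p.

Squares mod 199: 54^1≡54, 54^2≡130, 54^4≡184, 54^8≡26, 54^16≡79, 54^32≡72, 54^64≡10, 54^128≡100
165 = 128 + 32 + 4 + 1, so 54^165 ≡ 100·72·184·54 ≡ 93 (mod 199)

93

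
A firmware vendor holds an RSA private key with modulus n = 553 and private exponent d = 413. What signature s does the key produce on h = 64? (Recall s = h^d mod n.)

h^2 ≡ 64^2 = 4096 ≡ 225
h^4 ≡ 225^2 = 50625 ≡ 302
h^8 ≡ 302^2 = 91204 ≡ 512
h^16 ≡ 512^2 = 262144 ≡ 22
h^32 ≡ 22^2 = 484
h^64 ≡ 484^2 = 234256 ≡ 337
h^128 ≡ 337^2 = 113569 ≡ 204
h^256 ≡ 204^2 = 41616 ≡ 141
413 = 256 + 128 + 16 + 8 + 4 + 1, so h^413 ≡ 141·204·22·512·302·64 ≡ 176 (mod 553)

176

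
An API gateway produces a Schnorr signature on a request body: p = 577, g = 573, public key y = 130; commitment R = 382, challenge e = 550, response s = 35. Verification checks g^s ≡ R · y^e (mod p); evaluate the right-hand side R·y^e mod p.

130^2 = 16900 ≡ 167
130^4 ≡ 167^2 = 27889 ≡ 193
130^8 ≡ 193^2 = 37249 ≡ 321
130^16 ≡ 321^2 = 103041 ≡ 335
130^32 ≡ 335^2 = 112225 ≡ 287
130^64 ≡ 287^2 = 82369 ≡ 435
130^128 ≡ 435^2 = 189225 ≡ 546
130^256 ≡ 546^2 = 298116 ≡ 384
130^512 ≡ 384^2 = 147456 ≡ 321
550 = 512 + 32 + 4 + 2, so 130^550 ≡ 321·287·193·167 ≡ 54 (mod 577)
R · y^e ≡ 382·54 = 20628 ≡ 433 (mod 577)

433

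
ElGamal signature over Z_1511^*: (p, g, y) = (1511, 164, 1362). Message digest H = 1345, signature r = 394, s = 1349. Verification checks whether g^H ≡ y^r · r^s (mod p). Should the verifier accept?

Left side g^H mod p:
164^2 = 26896 ≡ 1209
164^4 ≡ 1209^2 = 1461681 ≡ 544
164^8 ≡ 544^2 = 295936 ≡ 1291
164^16 ≡ 1291^2 = 1666681 ≡ 48
164^32 ≡ 48^2 = 2304 ≡ 793
164^64 ≡ 793^2 = 628849 ≡ 273
164^128 ≡ 273^2 = 74529 ≡ 490
164^256 ≡ 490^2 = 240100 ≡ 1362
164^512 ≡ 1362^2 = 1855044 ≡ 1047
164^1024 ≡ 1047^2 = 1096209 ≡ 734
1345 = 1024 + 256 + 64 + 1, so 164^1345 ≡ 734·1362·273·164 ≡ 1471 (mod 1511)
Right side y^r · r^s mod p:
1362^2 = 1855044 ≡ 1047
1362^4 ≡ 1047^2 = 1096209 ≡ 734
1362^8 ≡ 734^2 = 538756 ≡ 840
1362^16 ≡ 840^2 = 705600 ≡ 1474
1362^32 ≡ 1474^2 = 2172676 ≡ 1369
1362^64 ≡ 1369^2 = 1874161 ≡ 521
1362^128 ≡ 521^2 = 271441 ≡ 972
1362^256 ≡ 972^2 = 944784 ≡ 409
394 = 256 + 128 + 8 + 2, so 1362^394 ≡ 409·972·840·1047 ≡ 2 (mod 1511)
394^2 = 155236 ≡ 1114
394^4 ≡ 1114^2 = 1240996 ≡ 465
394^8 ≡ 465^2 = 216225 ≡ 152
394^16 ≡ 152^2 = 23104 ≡ 439
394^32 ≡ 439^2 = 192721 ≡ 824
394^64 ≡ 824^2 = 678976 ≡ 537
394^128 ≡ 537^2 = 288369 ≡ 1279
394^256 ≡ 1279^2 = 1635841 ≡ 939
394^512 ≡ 939^2 = 881721 ≡ 808
394^1024 ≡ 808^2 = 652864 ≡ 112
1349 = 1024 + 256 + 64 + 4 + 1, so 394^1349 ≡ 112·939·537·465·394 ≡ 100 (mod 1511)
2·100 = 200 ≡ 200 (mod 1511)
1471 ≠ 200, so verification fails.

reject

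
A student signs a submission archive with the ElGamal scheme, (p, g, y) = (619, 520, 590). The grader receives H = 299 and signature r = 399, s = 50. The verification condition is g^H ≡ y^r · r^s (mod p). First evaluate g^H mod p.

Squares mod 619: 520^1≡520, 520^2≡516, 520^4≡86, 520^8≡587, 520^16≡405, 520^32≡609, 520^64≡100, 520^128≡96, 520^256≡550
299 = 256 + 32 + 8 + 2 + 1, so 520^299 ≡ 550·609·587·516·520 ≡ 348 (mod 619)

348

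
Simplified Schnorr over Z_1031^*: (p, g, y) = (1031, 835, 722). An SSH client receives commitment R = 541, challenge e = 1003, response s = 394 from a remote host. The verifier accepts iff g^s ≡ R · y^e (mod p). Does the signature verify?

g^s mod p:
835^2 = 697225 ≡ 269
835^4 ≡ 269^2 = 72361 ≡ 191
835^8 ≡ 191^2 = 36481 ≡ 396
835^16 ≡ 396^2 = 156816 ≡ 104
835^32 ≡ 104^2 = 10816 ≡ 506
835^64 ≡ 506^2 = 256036 ≡ 348
835^128 ≡ 348^2 = 121104 ≡ 477
835^256 ≡ 477^2 = 227529 ≡ 709
394 = 256 + 128 + 8 + 2, so 835^394 ≡ 709·477·396·269 ≡ 27 (mod 1031)
R · y^e mod p:
722^2 = 521284 ≡ 629
722^4 ≡ 629^2 = 395641 ≡ 768
722^8 ≡ 768^2 = 589824 ≡ 92
722^16 ≡ 92^2 = 8464 ≡ 216
722^32 ≡ 216^2 = 46656 ≡ 261
722^64 ≡ 261^2 = 68121 ≡ 75
722^128 ≡ 75^2 = 5625 ≡ 470
722^256 ≡ 470^2 = 220900 ≡ 266
722^512 ≡ 266^2 = 70756 ≡ 648
1003 = 512 + 256 + 128 + 64 + 32 + 8 + 2 + 1, so 722^1003 ≡ 648·266·470·75·261·92·629·722 ≡ 975 (mod 1031)
541·975 = 527475 ≡ 634 (mod 1031)
27 ≠ 634; the check fails.

does not verify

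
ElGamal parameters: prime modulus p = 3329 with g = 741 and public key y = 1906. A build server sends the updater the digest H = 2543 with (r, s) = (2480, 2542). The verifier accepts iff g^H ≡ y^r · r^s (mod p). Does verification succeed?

Left side g^H mod p:
Squares mod 3329: 741^1≡741, 741^2≡3125, 741^4≡1668, 741^8≡2509, 741^16≡3271, 741^32≡35, 741^64≡1225, 741^128≡2575, 741^256≡2586, 741^512≡2764, 741^1024≡2970, 741^2048≡2379
2543 = 2048 + 256 + 128 + 64 + 32 + 8 + 4 + 2 + 1, so 741^2543 ≡ 2379·2586·2575·1225·35·2509·1668·3125·741 ≡ 3031 (mod 3329)
Right side y^r · r^s mod p:
Squares mod 3329: 1906^1≡1906, 1906^2≡897, 1906^4≡2320, 1906^8≡2736, 1906^16≡2104, 1906^32≡2575, 1906^64≡2586, 1906^128≡2764, 1906^256≡2970, 1906^512≡2379, 1906^1024≡341, 1906^2048≡3095
2480 = 2048 + 256 + 128 + 32 + 16, so 1906^2480 ≡ 3095·2970·2764·2575·2104 ≡ 2973 (mod 3329)
Squares mod 3329: 2480^1≡2480, 2480^2≡1737, 2480^4≡1095, 2480^8≡585, 2480^16≡2667, 2480^32≡2145, 2480^64≡347, 2480^128≡565, 2480^256≡2970, 2480^512≡2379, 2480^1024≡341, 2480^2048≡3095
2542 = 2048 + 256 + 128 + 64 + 32 + 8 + 4 + 2, so 2480^2542 ≡ 3095·2970·565·347·2145·585·1095·1737 ≡ 2414 (mod 3329)
2973·2414 = 7176822 ≡ 2827 (mod 3329)
3031 ≠ 2827, so verification fails.

fails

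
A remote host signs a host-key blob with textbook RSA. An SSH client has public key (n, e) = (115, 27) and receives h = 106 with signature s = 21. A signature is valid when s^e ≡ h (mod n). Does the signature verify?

verifies

s^2 ≡ 21^2 = 441 ≡ 96
s^4 ≡ 96^2 = 9216 ≡ 16
s^8 ≡ 16^2 = 256 ≡ 26
s^16 ≡ 26^2 = 676 ≡ 101
27 = 16 + 8 + 2 + 1, so s^27 ≡ 101·26·96·21 ≡ 106 (mod 115)
Since 106 equals the digest 106, verification succeeds.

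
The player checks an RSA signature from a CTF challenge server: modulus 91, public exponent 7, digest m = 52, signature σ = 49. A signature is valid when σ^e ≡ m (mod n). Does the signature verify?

does not verify

σ^2 ≡ 49^2 = 2401 ≡ 35
σ^4 ≡ 35^2 = 1225 ≡ 42
7 = 4 + 2 + 1, so σ^7 ≡ 42·35·49 ≡ 49 (mod 91)
σ^7 mod 91 = 49, but m = 52.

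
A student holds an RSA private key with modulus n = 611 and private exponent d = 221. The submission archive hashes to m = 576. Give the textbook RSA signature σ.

m^2 ≡ 576^2 = 331776 ≡ 3
m^4 ≡ 3^2 = 9
m^8 ≡ 9^2 = 81
m^16 ≡ 81^2 = 6561 ≡ 451
m^32 ≡ 451^2 = 203401 ≡ 549
m^64 ≡ 549^2 = 301401 ≡ 178
m^128 ≡ 178^2 = 31684 ≡ 523
221 = 128 + 64 + 16 + 8 + 4 + 1, so m^221 ≡ 523·178·451·81·9·576 ≡ 166 (mod 611)

166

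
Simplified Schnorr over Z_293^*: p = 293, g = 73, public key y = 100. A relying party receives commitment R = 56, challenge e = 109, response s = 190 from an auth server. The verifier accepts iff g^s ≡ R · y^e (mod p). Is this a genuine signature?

forged

g^s mod p:
Squares mod 293: 73^1≡73, 73^2≡55, 73^4≡95, 73^8≡235, 73^16≡141, 73^32≡250, 73^64≡91, 73^128≡77
190 = 128 + 32 + 16 + 8 + 4 + 2, so 73^190 ≡ 77·250·141·235·95·55 ≡ 186 (mod 293)
R · y^e mod p:
Squares mod 293: 100^1≡100, 100^2≡38, 100^4≡272, 100^8≡148, 100^16≡222, 100^32≡60, 100^64≡84
109 = 64 + 32 + 8 + 4 + 1, so 100^109 ≡ 84·60·148·272·100 ≡ 205 (mod 293)
56·205 = 11480 ≡ 53 (mod 293)
186 ≠ 53; the check fails.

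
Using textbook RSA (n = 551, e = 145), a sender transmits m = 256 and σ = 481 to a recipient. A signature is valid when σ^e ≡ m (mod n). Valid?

Squares mod 551: σ^1≡481, σ^2≡492, σ^4≡175, σ^8≡320, σ^16≡465, σ^32≡233, σ^64≡291, σ^128≡378
145 = 128 + 16 + 1, so σ^145 ≡ 378·465·481 ≡ 481 (mod 551)
481 ≠ 256, so verification fails.

no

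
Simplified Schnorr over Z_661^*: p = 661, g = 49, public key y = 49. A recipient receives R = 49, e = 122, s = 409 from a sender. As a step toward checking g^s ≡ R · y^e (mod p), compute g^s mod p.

243

Squares mod 661: 49^1≡49, 49^2≡418, 49^4≡220, 49^8≡147, 49^16≡457, 49^32≡634, 49^64≡68, 49^128≡658, 49^256≡9
409 = 256 + 128 + 16 + 8 + 1, so 49^409 ≡ 9·658·457·147·49 ≡ 243 (mod 661)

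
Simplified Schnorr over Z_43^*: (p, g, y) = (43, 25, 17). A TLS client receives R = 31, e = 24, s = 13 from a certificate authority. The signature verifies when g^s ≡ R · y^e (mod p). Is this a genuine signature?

forged

g^s mod p:
25^2 = 625 ≡ 23
25^4 ≡ 23^2 = 529 ≡ 13
25^8 ≡ 13^2 = 169 ≡ 40
13 = 8 + 4 + 1, so 25^13 ≡ 40·13·25 ≡ 14 (mod 43)
R · y^e mod p:
17^2 = 289 ≡ 31
17^4 ≡ 31^2 = 961 ≡ 15
17^8 ≡ 15^2 = 225 ≡ 10
17^16 ≡ 10^2 = 100 ≡ 14
24 = 16 + 8, so 17^24 ≡ 14·10 ≡ 11 (mod 43)
31·11 = 341 ≡ 40 (mod 43)
14 ≠ 40; the check fails.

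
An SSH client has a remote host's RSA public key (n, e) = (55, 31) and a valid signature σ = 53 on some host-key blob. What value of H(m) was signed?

42

σ^2 ≡ 53^2 = 2809 ≡ 4
σ^4 ≡ 4^2 = 16
σ^8 ≡ 16^2 = 256 ≡ 36
σ^16 ≡ 36^2 = 1296 ≡ 31
31 = 16 + 8 + 4 + 2 + 1, so σ^31 ≡ 31·36·16·4·53 ≡ 42 (mod 55)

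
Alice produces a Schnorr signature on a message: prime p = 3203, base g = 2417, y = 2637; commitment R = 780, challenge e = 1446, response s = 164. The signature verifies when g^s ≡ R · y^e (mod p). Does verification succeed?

passes

g^s mod p:
Squares mod 3203: 2417^1≡2417, 2417^2≡2820, 2417^4≡2554, 2417^8≡1608, 2417^16≡843, 2417^32≡2786, 2417^64≡927, 2417^128≡925
164 = 128 + 32 + 4, so 2417^164 ≡ 925·2786·2554 ≡ 1857 (mod 3203)
R · y^e mod p:
Squares mod 3203: 2637^1≡2637, 2637^2≡56, 2637^4≡3136, 2637^8≡1286, 2637^16≡1048, 2637^32≡2878, 2637^64≡3129, 2637^128≡2273, 2637^256≡90, 2637^512≡1694, 2637^1024≡2951
1446 = 1024 + 256 + 128 + 32 + 4 + 2, so 2637^1446 ≡ 2951·90·2273·2878·3136·56 ≡ 335 (mod 3203)
780·335 = 261300 ≡ 1857 (mod 3203)
1857 ≡ 1857 (mod 3203); signature holds.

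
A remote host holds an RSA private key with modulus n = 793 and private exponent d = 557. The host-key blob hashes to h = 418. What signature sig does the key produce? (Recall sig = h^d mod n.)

773

h^557 mod 793 = 773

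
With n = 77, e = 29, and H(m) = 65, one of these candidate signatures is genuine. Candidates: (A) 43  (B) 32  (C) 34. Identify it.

B

Candidate A: Squares mod 77: 43^1≡43, 43^2≡1, 43^4≡1, 43^8≡1, 43^16≡1; 29 = 16 + 8 + 4 + 1, so 43^29 ≡ 1·1·1·43 ≡ 43 (mod 77)
Candidate B: Squares mod 77: 32^1≡32, 32^2≡23, 32^4≡67, 32^8≡23, 32^16≡67; 29 = 16 + 8 + 4 + 1, so 32^29 ≡ 67·23·67·32 ≡ 65 (mod 77)
  → matches H(m) = 65
Candidate C: Squares mod 77: 34^1≡34, 34^2≡1, 34^4≡1, 34^8≡1, 34^16≡1; 29 = 16 + 8 + 4 + 1, so 34^29 ≡ 1·1·1·34 ≡ 34 (mod 77)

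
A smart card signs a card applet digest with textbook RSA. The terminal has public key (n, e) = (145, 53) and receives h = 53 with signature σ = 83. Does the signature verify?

σ^2 ≡ 83^2 = 6889 ≡ 74
σ^4 ≡ 74^2 = 5476 ≡ 111
σ^8 ≡ 111^2 = 12321 ≡ 141
σ^16 ≡ 141^2 = 19881 ≡ 16
σ^32 ≡ 16^2 = 256 ≡ 111
53 = 32 + 16 + 4 + 1, so σ^53 ≡ 111·16·111·83 ≡ 53 (mod 145)
Since 53 equals the digest 53, verification succeeds.

verifies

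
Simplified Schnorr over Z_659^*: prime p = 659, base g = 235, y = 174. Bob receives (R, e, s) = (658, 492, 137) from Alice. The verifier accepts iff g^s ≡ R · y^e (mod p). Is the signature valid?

g^s mod p:
235^2 = 55225 ≡ 528
235^4 ≡ 528^2 = 278784 ≡ 27
235^8 ≡ 27^2 = 729 ≡ 70
235^16 ≡ 70^2 = 4900 ≡ 287
235^32 ≡ 287^2 = 82369 ≡ 653
235^64 ≡ 653^2 = 426409 ≡ 36
235^128 ≡ 36^2 = 1296 ≡ 637
137 = 128 + 8 + 1, so 235^137 ≡ 637·70·235 ≡ 550 (mod 659)
R · y^e mod p:
174^2 = 30276 ≡ 621
174^4 ≡ 621^2 = 385641 ≡ 126
174^8 ≡ 126^2 = 15876 ≡ 60
174^16 ≡ 60^2 = 3600 ≡ 305
174^32 ≡ 305^2 = 93025 ≡ 106
174^64 ≡ 106^2 = 11236 ≡ 33
174^128 ≡ 33^2 = 1089 ≡ 430
174^256 ≡ 430^2 = 184900 ≡ 380
492 = 256 + 128 + 64 + 32 + 8 + 4, so 174^492 ≡ 380·430·33·106·60·126 ≡ 238 (mod 659)
658·238 = 156604 ≡ 421 (mod 659)
550 ≠ 421; the check fails.

invalid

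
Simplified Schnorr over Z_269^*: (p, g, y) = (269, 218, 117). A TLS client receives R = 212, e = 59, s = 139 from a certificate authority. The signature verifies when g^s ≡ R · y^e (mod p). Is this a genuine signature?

g^s mod p:
218^2 = 47524 ≡ 180
218^4 ≡ 180^2 = 32400 ≡ 120
218^8 ≡ 120^2 = 14400 ≡ 143
218^16 ≡ 143^2 = 20449 ≡ 5
218^32 ≡ 5^2 = 25
218^64 ≡ 25^2 = 625 ≡ 87
218^128 ≡ 87^2 = 7569 ≡ 37
139 = 128 + 8 + 2 + 1, so 218^139 ≡ 37·143·180·218 ≡ 67 (mod 269)
R · y^e mod p:
117^2 = 13689 ≡ 239
117^4 ≡ 239^2 = 57121 ≡ 93
117^8 ≡ 93^2 = 8649 ≡ 41
117^16 ≡ 41^2 = 1681 ≡ 67
117^32 ≡ 67^2 = 4489 ≡ 185
59 = 32 + 16 + 8 + 2 + 1, so 117^59 ≡ 185·67·41·239·117 ≡ 105 (mod 269)
212·105 = 22260 ≡ 202 (mod 269)
67 ≠ 202; the check fails.

forged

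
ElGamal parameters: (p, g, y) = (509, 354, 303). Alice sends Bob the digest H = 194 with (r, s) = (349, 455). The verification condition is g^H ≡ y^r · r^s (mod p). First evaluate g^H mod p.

70

354^2 = 125316 ≡ 102
354^4 ≡ 102^2 = 10404 ≡ 224
354^8 ≡ 224^2 = 50176 ≡ 294
354^16 ≡ 294^2 = 86436 ≡ 415
354^32 ≡ 415^2 = 172225 ≡ 183
354^64 ≡ 183^2 = 33489 ≡ 404
354^128 ≡ 404^2 = 163216 ≡ 336
194 = 128 + 64 + 2, so 354^194 ≡ 336·404·102 ≡ 70 (mod 509)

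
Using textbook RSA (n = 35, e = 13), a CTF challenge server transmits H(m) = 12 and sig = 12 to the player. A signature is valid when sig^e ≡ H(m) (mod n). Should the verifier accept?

sig^2 ≡ 12^2 = 144 ≡ 4
sig^4 ≡ 4^2 = 16
sig^8 ≡ 16^2 = 256 ≡ 11
13 = 8 + 4 + 1, so sig^13 ≡ 11·16·12 ≡ 12 (mod 35)
sig^13 mod 35 = 12 matches H(m).

accept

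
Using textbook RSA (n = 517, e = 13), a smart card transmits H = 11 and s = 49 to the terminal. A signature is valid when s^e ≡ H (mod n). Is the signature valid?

s^2 ≡ 49^2 = 2401 ≡ 333
s^4 ≡ 333^2 = 110889 ≡ 251
s^8 ≡ 251^2 = 63001 ≡ 444
13 = 8 + 4 + 1, so s^13 ≡ 444·251·49 ≡ 202 (mod 517)
202 ≠ 11, so verification fails.

invalid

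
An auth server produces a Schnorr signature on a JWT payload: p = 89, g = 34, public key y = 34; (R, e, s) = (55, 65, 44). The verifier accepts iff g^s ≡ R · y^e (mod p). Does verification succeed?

g^s mod p:
Squares mod 89: 34^1≡34, 34^2≡88, 34^4≡1, 34^8≡1, 34^16≡1, 34^32≡1
44 = 32 + 8 + 4, so 34^44 ≡ 1·1·1 ≡ 1 (mod 89)
R · y^e mod p:
Squares mod 89: 34^1≡34, 34^2≡88, 34^4≡1, 34^8≡1, 34^16≡1, 34^32≡1, 34^64≡1
65 = 64 + 1, so 34^65 ≡ 1·34 ≡ 34 (mod 89)
55·34 = 1870 ≡ 1 (mod 89)
1 ≡ 1 (mod 89); signature holds.

passes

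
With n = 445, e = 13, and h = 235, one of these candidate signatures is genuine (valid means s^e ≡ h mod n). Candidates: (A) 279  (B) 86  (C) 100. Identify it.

Candidate A: Squares mod 445: 279^1≡279, 279^2≡411, 279^4≡266, 279^8≡1; 13 = 8 + 4 + 1, so 279^13 ≡ 1·266·279 ≡ 344 (mod 445)
Candidate B: Squares mod 445: 86^1≡86, 86^2≡276, 86^4≡81, 86^8≡331; 13 = 8 + 4 + 1, so 86^13 ≡ 331·81·86 ≡ 201 (mod 445)
Candidate C: Squares mod 445: 100^1≡100, 100^2≡210, 100^4≡45, 100^8≡245; 13 = 8 + 4 + 1, so 100^13 ≡ 245·45·100 ≡ 235 (mod 445)
  → matches h = 235

C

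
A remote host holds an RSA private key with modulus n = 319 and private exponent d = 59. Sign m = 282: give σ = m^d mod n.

184

m^2 ≡ 282^2 = 79524 ≡ 93
m^4 ≡ 93^2 = 8649 ≡ 36
m^8 ≡ 36^2 = 1296 ≡ 20
m^16 ≡ 20^2 = 400 ≡ 81
m^32 ≡ 81^2 = 6561 ≡ 181
59 = 32 + 16 + 8 + 2 + 1, so m^59 ≡ 181·81·20·93·282 ≡ 184 (mod 319)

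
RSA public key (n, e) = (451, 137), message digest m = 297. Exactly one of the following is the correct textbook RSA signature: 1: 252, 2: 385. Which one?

2

Candidate 1: 252^2 = 63504 ≡ 364; 252^4 ≡ 364^2 = 132496 ≡ 353; 252^8 ≡ 353^2 = 124609 ≡ 133; 252^16 ≡ 133^2 = 17689 ≡ 100; 252^32 ≡ 100^2 = 10000 ≡ 78; 252^64 ≡ 78^2 = 6084 ≡ 221; 252^128 ≡ 221^2 = 48841 ≡ 133; 137 = 128 + 8 + 1, so 252^137 ≡ 133·133·252 ≡ 395 (mod 451)
Candidate 2: 385^2 = 148225 ≡ 297; 385^4 ≡ 297^2 = 88209 ≡ 264; 385^8 ≡ 264^2 = 69696 ≡ 242; 385^16 ≡ 242^2 = 58564 ≡ 385; 385^32 ≡ 385^2 = 148225 ≡ 297; 385^64 ≡ 297^2 = 88209 ≡ 264; 385^128 ≡ 264^2 = 69696 ≡ 242; 137 = 128 + 8 + 1, so 385^137 ≡ 242·242·385 ≡ 297 (mod 451)
  → matches m = 297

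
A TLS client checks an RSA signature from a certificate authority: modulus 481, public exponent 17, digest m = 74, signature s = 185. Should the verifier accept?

accept

s^2 ≡ 185^2 = 34225 ≡ 74
s^4 ≡ 74^2 = 5476 ≡ 185
s^8 ≡ 185^2 = 34225 ≡ 74
s^16 ≡ 74^2 = 5476 ≡ 185
17 = 16 + 1, so s^17 ≡ 185·185 ≡ 74 (mod 481)
Since 74 equals the digest 74, verification succeeds.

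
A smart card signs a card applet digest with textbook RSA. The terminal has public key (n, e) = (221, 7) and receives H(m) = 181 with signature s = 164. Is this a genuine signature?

forged

s^2 ≡ 164^2 = 26896 ≡ 155
s^4 ≡ 155^2 = 24025 ≡ 157
7 = 4 + 2 + 1, so s^7 ≡ 157·155·164 ≡ 122 (mod 221)
s^7 mod 221 = 122, but H(m) = 181.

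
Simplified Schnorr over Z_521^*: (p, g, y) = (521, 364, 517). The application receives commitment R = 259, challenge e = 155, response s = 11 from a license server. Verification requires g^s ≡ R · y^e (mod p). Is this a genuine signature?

forged

g^s mod p:
364^11 mod 521 = 318
R · y^e mod p:
517^155 mod 521 = 422
259·422 = 109298 ≡ 409 (mod 521)
318 ≠ 409; the check fails.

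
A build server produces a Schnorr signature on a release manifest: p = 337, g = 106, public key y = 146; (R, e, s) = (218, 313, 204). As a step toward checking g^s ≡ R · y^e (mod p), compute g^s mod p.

187

Squares mod 337: 106^1≡106, 106^2≡115, 106^4≡82, 106^8≡321, 106^16≡256, 106^32≡158, 106^64≡26, 106^128≡2
204 = 128 + 64 + 8 + 4, so 106^204 ≡ 2·26·321·82 ≡ 187 (mod 337)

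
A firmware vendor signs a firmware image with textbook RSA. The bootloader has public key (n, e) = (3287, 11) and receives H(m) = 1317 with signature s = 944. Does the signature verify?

does not verify

s^11 mod 3287 = 2073
The recovered value 2073 does not match the digest 1317.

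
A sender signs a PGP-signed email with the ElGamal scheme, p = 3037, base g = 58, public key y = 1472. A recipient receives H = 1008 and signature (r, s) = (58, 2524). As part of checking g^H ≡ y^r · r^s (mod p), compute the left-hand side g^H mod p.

794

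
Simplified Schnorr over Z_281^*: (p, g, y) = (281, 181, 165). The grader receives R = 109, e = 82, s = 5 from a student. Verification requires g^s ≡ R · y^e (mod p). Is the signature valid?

g^s mod p:
181^2 = 32761 ≡ 165
181^4 ≡ 165^2 = 27225 ≡ 249
5 = 4 + 1, so 181^5 ≡ 249·181 ≡ 109 (mod 281)
R · y^e mod p:
165^2 = 27225 ≡ 249
165^4 ≡ 249^2 = 62001 ≡ 181
165^8 ≡ 181^2 = 32761 ≡ 165
165^16 ≡ 165^2 = 27225 ≡ 249
165^32 ≡ 249^2 = 62001 ≡ 181
165^64 ≡ 181^2 = 32761 ≡ 165
82 = 64 + 16 + 2, so 165^82 ≡ 165·249·249 ≡ 79 (mod 281)
109·79 = 8611 ≡ 181 (mod 281)
109 ≠ 181; the check fails.

invalid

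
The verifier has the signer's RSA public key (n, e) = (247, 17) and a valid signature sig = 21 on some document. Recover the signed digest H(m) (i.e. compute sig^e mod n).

86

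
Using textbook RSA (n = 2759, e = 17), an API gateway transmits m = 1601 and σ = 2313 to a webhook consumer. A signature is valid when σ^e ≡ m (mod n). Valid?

σ^2 ≡ 2313^2 = 5349969 ≡ 268
σ^4 ≡ 268^2 = 71824 ≡ 90
σ^8 ≡ 90^2 = 8100 ≡ 2582
σ^16 ≡ 2582^2 = 6666724 ≡ 980
17 = 16 + 1, so σ^17 ≡ 980·2313 ≡ 1601 (mod 2759)
1601 = m, so the signature checks out.

yes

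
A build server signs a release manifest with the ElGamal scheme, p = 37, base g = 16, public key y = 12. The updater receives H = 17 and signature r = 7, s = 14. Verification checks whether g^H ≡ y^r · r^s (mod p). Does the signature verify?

Left side g^H mod p:
Squares mod 37: 16^1≡16, 16^2≡34, 16^4≡9, 16^8≡7, 16^16≡12
17 = 16 + 1, so 16^17 ≡ 12·16 ≡ 7 (mod 37)
Right side y^r · r^s mod p:
Squares mod 37: 12^1≡12, 12^2≡33, 12^4≡16
7 = 4 + 2 + 1, so 12^7 ≡ 16·33·12 ≡ 9 (mod 37)
Squares mod 37: 7^1≡7, 7^2≡12, 7^4≡33, 7^8≡16
14 = 8 + 4 + 2, so 7^14 ≡ 16·33·12 ≡ 9 (mod 37)
9·9 = 81 ≡ 7 (mod 37)
7 ≡ 7 (mod 37), so the signature is genuine.

verifies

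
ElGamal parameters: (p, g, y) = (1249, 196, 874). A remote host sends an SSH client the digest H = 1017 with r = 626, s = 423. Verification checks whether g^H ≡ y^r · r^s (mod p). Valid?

yes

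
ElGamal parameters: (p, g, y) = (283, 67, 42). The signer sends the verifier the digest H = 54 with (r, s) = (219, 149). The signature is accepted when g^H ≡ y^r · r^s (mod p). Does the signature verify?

does not verify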